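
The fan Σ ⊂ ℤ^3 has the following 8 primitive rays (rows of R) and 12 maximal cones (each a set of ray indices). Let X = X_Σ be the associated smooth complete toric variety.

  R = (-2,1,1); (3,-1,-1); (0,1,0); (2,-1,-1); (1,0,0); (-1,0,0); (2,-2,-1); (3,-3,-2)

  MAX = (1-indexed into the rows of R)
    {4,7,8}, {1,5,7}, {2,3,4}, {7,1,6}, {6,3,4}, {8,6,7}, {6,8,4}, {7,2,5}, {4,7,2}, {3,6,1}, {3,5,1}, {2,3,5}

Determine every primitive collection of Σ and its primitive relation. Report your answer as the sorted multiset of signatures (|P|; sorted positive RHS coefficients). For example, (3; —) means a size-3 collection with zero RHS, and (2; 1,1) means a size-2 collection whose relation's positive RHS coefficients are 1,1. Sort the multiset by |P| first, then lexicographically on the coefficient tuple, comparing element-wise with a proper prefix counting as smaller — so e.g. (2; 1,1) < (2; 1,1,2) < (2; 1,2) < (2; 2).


11 collections generate NE(X_Σ); each relation:

  P={1,4}:  v_{1} + v_{4} = 0  ⟹  sig = (2; —)
  P={5,6}:  v_{5} + v_{6} = 0  ⟹  sig = (2; —)
  P={1,2}:  v_{1} + v_{2} = v_{5}  ⟹  sig = (2; 1)
  P={2,6}:  v_{2} + v_{6} = v_{4}  ⟹  sig = (2; 1)
  P={3,7}:  v_{3} + v_{7} = v_{4}  ⟹  sig = (2; 1)
  P={4,5}:  v_{4} + v_{5} = v_{2}  ⟹  sig = (2; 1)
  P={1,8}:  v_{1} + v_{8} = v_{6} + v_{7}  ⟹  sig = (2; 1,1)
  P={5,8}:  v_{5} + v_{8} = v_{4} + v_{7}  ⟹  sig = (2; 1,1)
  P={2,8}:  v_{2} + v_{8} = 2·v_{4} + v_{7}  ⟹  sig = (2; 1,2)
  P={3,8}:  v_{3} + v_{8} = 2·v_{4} + v_{6}  ⟹  sig = (2; 1,2)
  P={4,6,7}:  v_{4} + v_{6} + v_{7} = v_{8}  ⟹  sig = (3; 1)

Signatures (|P|; sorted positive RHS coefficients), sorted:
    (2; —)
    (2; —)
    (2; 1)
    (2; 1)
    (2; 1)
    (2; 1)
    (2; 1,1)
    (2; 1,1)
    (2; 1,2)
    (2; 1,2)
    (3; 1)


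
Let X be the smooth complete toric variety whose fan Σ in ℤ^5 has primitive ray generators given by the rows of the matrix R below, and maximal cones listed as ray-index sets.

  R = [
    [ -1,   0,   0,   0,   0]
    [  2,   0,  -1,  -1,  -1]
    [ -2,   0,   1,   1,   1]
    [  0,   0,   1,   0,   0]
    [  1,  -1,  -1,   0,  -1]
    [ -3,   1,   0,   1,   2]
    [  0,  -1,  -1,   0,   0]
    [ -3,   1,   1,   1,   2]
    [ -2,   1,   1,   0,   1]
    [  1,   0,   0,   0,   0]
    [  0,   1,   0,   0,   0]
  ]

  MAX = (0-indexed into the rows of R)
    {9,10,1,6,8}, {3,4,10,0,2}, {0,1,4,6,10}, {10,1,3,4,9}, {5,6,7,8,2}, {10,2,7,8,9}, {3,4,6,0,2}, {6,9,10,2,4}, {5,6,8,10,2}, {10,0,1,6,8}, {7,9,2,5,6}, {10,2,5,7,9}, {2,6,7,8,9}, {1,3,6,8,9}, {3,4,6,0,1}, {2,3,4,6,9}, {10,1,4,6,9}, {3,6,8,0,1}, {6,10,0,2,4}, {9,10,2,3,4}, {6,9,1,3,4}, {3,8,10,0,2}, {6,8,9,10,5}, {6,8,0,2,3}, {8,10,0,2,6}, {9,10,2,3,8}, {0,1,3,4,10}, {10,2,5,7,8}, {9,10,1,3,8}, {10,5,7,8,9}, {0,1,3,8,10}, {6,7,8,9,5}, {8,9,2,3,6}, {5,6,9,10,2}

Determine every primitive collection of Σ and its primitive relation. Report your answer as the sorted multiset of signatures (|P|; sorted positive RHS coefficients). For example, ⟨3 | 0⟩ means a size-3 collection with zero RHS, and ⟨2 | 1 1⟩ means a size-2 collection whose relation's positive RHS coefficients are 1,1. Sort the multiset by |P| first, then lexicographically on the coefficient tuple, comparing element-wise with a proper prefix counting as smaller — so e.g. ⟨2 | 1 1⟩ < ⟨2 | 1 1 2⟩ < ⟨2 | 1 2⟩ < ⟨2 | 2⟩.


Δ(Σ) — 11 vertices, 15 min non-faces:

  P = {0,9}:  v_{0} + v_{9} = 0  so sig = ⟨2 | 0⟩
  P = {1,2}:  v_{1} + v_{2} = 0  so sig = ⟨2 | 0⟩
  P = {3,5}:  v_{3} + v_{5} = v_{7}  so sig = ⟨2 | 1⟩
  P = {4,8}:  v_{4} + v_{8} = v_{0}  so sig = ⟨2 | 1⟩
  P = {3,7}:  v_{3} + v_{7} = v_{2} + v_{8} + v_{9}  so sig = ⟨2 | 1 1 1⟩
  P = {4,7}:  v_{4} + v_{7} = v_{2} + v_{6} + v_{10}  so sig = ⟨2 | 1 1 1⟩
  P = {0,7}:  v_{0} + v_{7} = v_{2} + v_{6} + v_{8} + v_{10}  so sig = ⟨2 | 1 1 1 1⟩
  P = {1,7}:  v_{1} + v_{7} = v_{6} + v_{8} + v_{9} + v_{10}  so sig = ⟨2 | 1 1 1 1⟩
  P = {0,5}:  v_{0} + v_{5} = v_{2} + 2·v_{6} + v_{8} + 2·v_{10}  so sig = ⟨2 | 1 1 2 2⟩
  P = {1,5}:  v_{1} + v_{5} = 2·v_{6} + v_{8} + v_{9} + 2·v_{10}  so sig = ⟨2 | 1 1 2 2⟩
  P = {4,5}:  v_{4} + v_{5} = v_{2} + 2·v_{6} + 2·v_{10}  so sig = ⟨2 | 1 2 2⟩
  P = {3,6,10}:  v_{3} + v_{6} + v_{10} = 0  so sig = ⟨3 | 0⟩
  P = {6,7,10}:  v_{6} + v_{7} + v_{10} = v_{5}  so sig = ⟨3 | 1⟩
  P = {2,5,8,9}:  v_{2} + v_{5} + v_{8} + v_{9} = 2·v_{7}  so sig = ⟨4 | 2⟩
  P = {2,6,8,9,10}:  v_{2} + v_{6} + v_{8} + v_{9} + v_{10} = v_{7}  so sig = ⟨5 | 1⟩

Sorted signature multiset PRS(X):
{ ⟨2 | 0⟩ ×2,  ⟨2 | 1⟩ ×2,  ⟨2 | 1 1 1⟩ ×2,  ⟨2 | 1 1 1 1⟩ ×2,  ⟨2 | 1 1 2 2⟩ ×2,  ⟨2 | 1 2 2⟩,  ⟨3 | 0⟩,  ⟨3 | 1⟩,  ⟨4 | 2⟩,  ⟨5 | 1⟩ }


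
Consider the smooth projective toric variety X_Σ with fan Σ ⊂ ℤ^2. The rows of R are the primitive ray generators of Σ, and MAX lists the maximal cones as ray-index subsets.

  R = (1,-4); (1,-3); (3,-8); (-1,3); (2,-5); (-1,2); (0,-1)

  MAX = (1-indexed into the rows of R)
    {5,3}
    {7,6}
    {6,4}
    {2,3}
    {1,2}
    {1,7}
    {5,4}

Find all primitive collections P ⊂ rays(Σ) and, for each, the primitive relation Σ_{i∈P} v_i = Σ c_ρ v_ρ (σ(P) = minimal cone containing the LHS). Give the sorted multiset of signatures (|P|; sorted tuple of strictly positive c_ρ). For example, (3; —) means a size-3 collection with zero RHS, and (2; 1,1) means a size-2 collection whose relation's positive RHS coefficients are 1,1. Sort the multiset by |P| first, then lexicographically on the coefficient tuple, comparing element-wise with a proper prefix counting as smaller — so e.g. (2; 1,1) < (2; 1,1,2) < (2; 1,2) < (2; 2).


The 14 primitive collections of Σ (r=7, n=2):

  P={2,4}:  v_{2} + v_{4} = 0 ; sig = (2; —)
  P={1,4}:  v_{1} + v_{4} = v_{7} ; sig = (2; 1)
  P={2,5}:  v_{2} + v_{5} = v_{3} ; sig = (2; 1)
  P={2,6}:  v_{2} + v_{6} = v_{7} ; sig = (2; 1)
  P={2,7}:  v_{2} + v_{7} = v_{1} ; sig = (2; 1)
  P={3,4}:  v_{3} + v_{4} = v_{5} ; sig = (2; 1)
  P={4,7}:  v_{4} + v_{7} = v_{6} ; sig = (2; 1)
  P={5,6}:  v_{5} + v_{6} = v_{2} ; sig = (2; 1)
  P={1,6}:  v_{1} + v_{6} = 2·v_{7} ; sig = (2; 2)
  P={3,6}:  v_{3} + v_{6} = 2·v_{2} ; sig = (2; 2)
  P={5,7}:  v_{5} + v_{7} = 2·v_{2} ; sig = (2; 2)
  P={1,5}:  v_{1} + v_{5} = 3·v_{2} ; sig = (2; 3)
  P={3,7}:  v_{3} + v_{7} = 3·v_{2} ; sig = (2; 3)
  P={1,3}:  v_{1} + v_{3} = 4·v_{2} ; sig = (2; 4)

Signatures (|P|; sorted positive RHS coefficients), sorted:
{ (2; —),  (2; 1) ×7,  (2; 2) ×3,  (2; 3) ×2,  (2; 4) }


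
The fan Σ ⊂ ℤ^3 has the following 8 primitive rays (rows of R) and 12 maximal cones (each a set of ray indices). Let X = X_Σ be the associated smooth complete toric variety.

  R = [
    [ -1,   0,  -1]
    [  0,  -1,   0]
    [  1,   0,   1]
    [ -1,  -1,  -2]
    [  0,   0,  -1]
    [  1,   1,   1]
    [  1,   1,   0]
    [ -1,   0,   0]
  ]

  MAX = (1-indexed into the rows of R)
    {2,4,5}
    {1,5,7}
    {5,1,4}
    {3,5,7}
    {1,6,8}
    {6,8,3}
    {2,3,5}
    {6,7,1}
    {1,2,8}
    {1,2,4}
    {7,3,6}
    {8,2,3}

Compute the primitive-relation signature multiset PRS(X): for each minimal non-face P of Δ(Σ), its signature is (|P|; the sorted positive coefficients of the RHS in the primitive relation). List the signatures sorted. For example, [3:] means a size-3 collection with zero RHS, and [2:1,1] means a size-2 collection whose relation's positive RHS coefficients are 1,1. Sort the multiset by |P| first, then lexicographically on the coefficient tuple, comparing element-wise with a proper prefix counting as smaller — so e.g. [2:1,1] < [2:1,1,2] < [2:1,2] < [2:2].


Σ has 11 primitive collections:

  P = {1,3}:  v_{1} + v_{3} = 0  so sig = [2:]
  P = {2,6}:  v_{2} + v_{6} = v_{3}  so sig = [2:1]
  P = {4,6}:  v_{4} + v_{6} = v_{5}  so sig = [2:1]
  P = {5,6}:  v_{5} + v_{6} = v_{7}  so sig = [2:1]
  P = {5,8}:  v_{5} + v_{8} = v_{1}  so sig = [2:1]
  P = {2,7}:  v_{2} + v_{7} = v_{3} + v_{5}  so sig = [2:1,1]
  P = {3,4}:  v_{3} + v_{4} = v_{2} + v_{5}  so sig = [2:1,1]
  P = {7,8}:  v_{7} + v_{8} = v_{1} + v_{6}  so sig = [2:1,1]
  P = {4,8}:  v_{4} + v_{8} = 2·v_{1} + v_{2}  so sig = [2:1,2]
  P = {4,7}:  v_{4} + v_{7} = 2·v_{5}  so sig = [2:2]
  P = {1,2,5}:  v_{1} + v_{2} + v_{5} = v_{4}  so sig = [3:1]

Hence PRS(X_Σ) =
    [2:]
    [2:1]
    [2:1]
    [2:1]
    [2:1]
    [2:1,1]
    [2:1,1]
    [2:1,1]
    [2:1,2]
    [2:2]
    [3:1]


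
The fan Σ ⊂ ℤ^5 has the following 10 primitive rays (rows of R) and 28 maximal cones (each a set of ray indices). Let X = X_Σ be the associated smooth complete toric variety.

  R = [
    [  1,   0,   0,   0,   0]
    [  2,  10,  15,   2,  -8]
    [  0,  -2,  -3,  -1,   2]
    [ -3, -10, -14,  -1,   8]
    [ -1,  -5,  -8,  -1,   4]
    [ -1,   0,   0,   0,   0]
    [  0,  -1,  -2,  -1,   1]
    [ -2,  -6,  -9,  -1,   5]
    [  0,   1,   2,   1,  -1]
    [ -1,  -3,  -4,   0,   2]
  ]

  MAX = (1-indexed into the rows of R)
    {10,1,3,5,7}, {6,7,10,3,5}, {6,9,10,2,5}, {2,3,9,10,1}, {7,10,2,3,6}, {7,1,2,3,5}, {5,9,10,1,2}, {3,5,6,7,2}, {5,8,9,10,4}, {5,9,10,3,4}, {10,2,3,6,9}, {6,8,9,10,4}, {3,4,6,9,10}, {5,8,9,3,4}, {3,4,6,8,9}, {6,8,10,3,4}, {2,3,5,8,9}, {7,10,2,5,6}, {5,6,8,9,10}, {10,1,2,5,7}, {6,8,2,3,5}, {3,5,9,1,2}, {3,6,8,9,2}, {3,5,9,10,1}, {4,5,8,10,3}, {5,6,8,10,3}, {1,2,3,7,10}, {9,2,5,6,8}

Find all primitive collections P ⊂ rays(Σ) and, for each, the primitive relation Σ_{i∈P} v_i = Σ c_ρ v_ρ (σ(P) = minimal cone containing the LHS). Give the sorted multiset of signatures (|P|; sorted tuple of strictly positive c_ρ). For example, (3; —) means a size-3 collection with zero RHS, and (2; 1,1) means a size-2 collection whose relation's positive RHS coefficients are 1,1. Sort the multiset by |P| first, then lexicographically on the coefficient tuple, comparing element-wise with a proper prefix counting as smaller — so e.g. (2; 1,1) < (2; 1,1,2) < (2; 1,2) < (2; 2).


12 minimal non-faces of Δ(Σ) (on 10 rays):

  • {1,6}:  v_{1} + v_{6} = 0  ⟹  sig = (2; —)
  • {7,9}:  v_{7} + v_{9} = 0  ⟹  sig = (2; —)
  • {1,8}:  v_{1} + v_{8} = v_{3} + v_{5} + v_{9}  ⟹  sig = (2; 1,1,1)
  • {4,7}:  v_{4} + v_{7} = v_{3} + v_{8} + v_{10}  ⟹  sig = (2; 1,1,1)
  • {7,8}:  v_{7} + v_{8} = v_{3} + v_{5} + v_{6}  ⟹  sig = (2; 1,1,1)
  • {2,4}:  v_{2} + v_{4} = v_{3} + v_{6} + 2·v_{9}  ⟹  sig = (2; 1,1,2)
  • {1,4}:  v_{1} + v_{4} = 2·v_{3} + v_{5} + 2·v_{9} + v_{10}  ⟹  sig = (2; 1,1,2,2)
  • {2,8,10}:  v_{2} + v_{8} + v_{10} = v_{6} + v_{9}  ⟹  sig = (3; 1,1)
  • {4,5,6}:  v_{4} + v_{5} + v_{6} = 2·v_{8} + v_{10}  ⟹  sig = (3; 1,2)
  • {2,3,5,10}:  v_{2} + v_{3} + v_{5} + v_{10} = 0  ⟹  sig = (4; —)
  • {3,5,6,9}:  v_{3} + v_{5} + v_{6} + v_{9} = v_{8}  ⟹  sig = (4; 1)
  • {3,8,9,10}:  v_{3} + v_{8} + v_{9} + v_{10} = v_{4}  ⟹  sig = (4; 1)

Hence PRS(X_Σ) =
{ (2; —) ×2,  (2; 1,1,1) ×3,  (2; 1,1,2),  (2; 1,1,2,2),  (3; 1,1),  (3; 1,2),  (4; —),  (4; 1) ×2 }


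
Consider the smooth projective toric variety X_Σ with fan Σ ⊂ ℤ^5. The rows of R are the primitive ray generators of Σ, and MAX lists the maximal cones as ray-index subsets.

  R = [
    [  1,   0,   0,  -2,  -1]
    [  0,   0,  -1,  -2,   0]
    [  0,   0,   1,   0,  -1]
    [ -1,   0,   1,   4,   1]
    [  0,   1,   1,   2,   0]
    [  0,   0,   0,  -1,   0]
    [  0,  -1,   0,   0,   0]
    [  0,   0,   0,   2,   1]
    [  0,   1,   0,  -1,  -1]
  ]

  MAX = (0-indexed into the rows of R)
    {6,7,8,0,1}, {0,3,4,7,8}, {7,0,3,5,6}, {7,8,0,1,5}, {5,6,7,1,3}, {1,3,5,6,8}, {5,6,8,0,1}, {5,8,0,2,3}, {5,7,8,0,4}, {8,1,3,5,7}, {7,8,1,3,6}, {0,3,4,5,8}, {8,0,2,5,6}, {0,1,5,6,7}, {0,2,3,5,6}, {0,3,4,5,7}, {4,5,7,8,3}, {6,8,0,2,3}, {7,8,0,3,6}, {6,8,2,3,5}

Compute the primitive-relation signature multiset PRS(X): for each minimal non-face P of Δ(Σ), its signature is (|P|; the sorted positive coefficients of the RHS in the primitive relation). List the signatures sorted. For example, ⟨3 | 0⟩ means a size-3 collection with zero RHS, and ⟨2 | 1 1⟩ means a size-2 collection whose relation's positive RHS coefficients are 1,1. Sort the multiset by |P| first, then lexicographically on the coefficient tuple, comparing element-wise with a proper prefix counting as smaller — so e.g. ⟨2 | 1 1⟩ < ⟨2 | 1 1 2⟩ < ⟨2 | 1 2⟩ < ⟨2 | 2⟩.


Σ has 9 primitive collections:

  P = {2,7}:  v_{2} + v_{7} = v_{0} + v_{3}  →  sig = ⟨2 | 1 1⟩
  P = {4,6}:  v_{4} + v_{6} = v_{0} + v_{3}  →  sig = ⟨2 | 1 1⟩
  P = {1,2}:  v_{1} + v_{2} = v_{5} + v_{6} + v_{8}  →  sig = ⟨2 | 1 1 1⟩
  P = {1,4}:  v_{1} + v_{4} = v_{5} + v_{7} + v_{8}  →  sig = ⟨2 | 1 1 1⟩
  P = {2,4}:  v_{2} + v_{4} = 2·v_{0} + 2·v_{3} + v_{5} + v_{8}  →  sig = ⟨2 | 1 1 2 2⟩
  P = {0,1,3}:  v_{0} + v_{1} + v_{3} = 0  →  sig = ⟨3 | 0⟩
  P = {5,6,7,8}:  v_{5} + v_{6} + v_{7} + v_{8} = 0  →  sig = ⟨4 | 0⟩
  P = {0,3,5,6,8}:  v_{0} + v_{3} + v_{5} + v_{6} + v_{8} = v_{2}  →  sig = ⟨5 | 1⟩
  P = {0,3,5,7,8}:  v_{0} + v_{3} + v_{5} + v_{7} + v_{8} = v_{4}  →  sig = ⟨5 | 1⟩

Hence PRS(X_Σ) =
[⟨2 | 1 1⟩, ⟨2 | 1 1⟩, ⟨2 | 1 1 1⟩, ⟨2 | 1 1 1⟩, ⟨2 | 1 1 2 2⟩, ⟨3 | 0⟩, ⟨4 | 0⟩, ⟨5 | 1⟩, ⟨5 | 1⟩]


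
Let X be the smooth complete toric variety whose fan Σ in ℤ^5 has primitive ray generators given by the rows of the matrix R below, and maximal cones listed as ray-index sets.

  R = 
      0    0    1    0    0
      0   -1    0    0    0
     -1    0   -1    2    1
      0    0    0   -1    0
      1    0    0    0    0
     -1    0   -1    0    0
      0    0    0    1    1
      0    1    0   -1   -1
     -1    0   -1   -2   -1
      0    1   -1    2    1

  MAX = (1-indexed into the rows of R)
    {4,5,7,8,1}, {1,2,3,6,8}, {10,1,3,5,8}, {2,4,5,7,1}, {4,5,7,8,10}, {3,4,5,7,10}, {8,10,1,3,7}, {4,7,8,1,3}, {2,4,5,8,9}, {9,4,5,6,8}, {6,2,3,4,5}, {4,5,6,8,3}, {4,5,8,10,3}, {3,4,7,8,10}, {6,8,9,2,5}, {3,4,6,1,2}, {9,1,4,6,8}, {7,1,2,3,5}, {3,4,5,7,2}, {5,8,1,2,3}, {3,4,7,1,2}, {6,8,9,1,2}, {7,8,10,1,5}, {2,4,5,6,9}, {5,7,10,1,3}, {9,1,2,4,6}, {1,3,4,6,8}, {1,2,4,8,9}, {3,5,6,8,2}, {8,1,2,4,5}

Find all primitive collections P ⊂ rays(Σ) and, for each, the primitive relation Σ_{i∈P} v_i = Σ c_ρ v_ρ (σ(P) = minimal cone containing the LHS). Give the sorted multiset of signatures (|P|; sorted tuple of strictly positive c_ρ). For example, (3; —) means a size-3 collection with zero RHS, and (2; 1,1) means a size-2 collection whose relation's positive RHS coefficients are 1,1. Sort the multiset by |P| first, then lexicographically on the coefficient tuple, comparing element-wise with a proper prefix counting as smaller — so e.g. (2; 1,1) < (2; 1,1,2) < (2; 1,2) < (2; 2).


Σ has 14 primitive collections:

  {2,10}:  v_{2} + v_{10} = v_{3} + v_{5}  so sig = (2; 1,1)
  {6,7}:  v_{6} + v_{7} = v_{3} + v_{4}  so sig = (2; 1,1)
  {7,9}:  v_{7} + v_{9} = v_{4} + v_{6}  so sig = (2; 1,1)
  {9,10}:  v_{9} + v_{10} = v_{3} + v_{4} + v_{5} + v_{6} + v_{8}  so sig = (2; 1,1,1,1,1)
  {6,10}:  v_{6} + v_{10} = 2·v_{3} + v_{4} + v_{5} + v_{8}  so sig = (2; 1,1,1,2)
  {3,9}:  v_{3} + v_{9} = 2·v_{6}  so sig = (2; 2)
  {1,5,6}:  v_{1} + v_{5} + v_{6} = 0  so sig = (3; —)
  {2,7,8}:  v_{2} + v_{7} + v_{8} = 0  so sig = (3; —)
  {1,5,9}:  v_{1} + v_{5} + v_{9} = v_{2} + v_{4} + v_{8}  so sig = (3; 1,1,1)
  {1,4,10}:  v_{1} + v_{4} + v_{10} = 2·v_{7} + v_{8}  so sig = (3; 1,2)
  {1,3,4,5}:  v_{1} + v_{3} + v_{4} + v_{5} = v_{7}  so sig = (4; 1)
  {2,3,4,8}:  v_{2} + v_{3} + v_{4} + v_{8} = v_{6}  so sig = (4; 1)
  {2,4,6,8}:  v_{2} + v_{4} + v_{6} + v_{8} = v_{9}  so sig = (4; 1)
  {3,5,7,8}:  v_{3} + v_{5} + v_{7} + v_{8} = v_{10}  so sig = (4; 1)

so the primitive-relation signature multiset is
    (2; 1,1)
    (2; 1,1)
    (2; 1,1)
    (2; 1,1,1,1,1)
    (2; 1,1,1,2)
    (2; 2)
    (3; —)
    (3; —)
    (3; 1,1,1)
    (3; 1,2)
    (4; 1)
    (4; 1)
    (4; 1)
    (4; 1)


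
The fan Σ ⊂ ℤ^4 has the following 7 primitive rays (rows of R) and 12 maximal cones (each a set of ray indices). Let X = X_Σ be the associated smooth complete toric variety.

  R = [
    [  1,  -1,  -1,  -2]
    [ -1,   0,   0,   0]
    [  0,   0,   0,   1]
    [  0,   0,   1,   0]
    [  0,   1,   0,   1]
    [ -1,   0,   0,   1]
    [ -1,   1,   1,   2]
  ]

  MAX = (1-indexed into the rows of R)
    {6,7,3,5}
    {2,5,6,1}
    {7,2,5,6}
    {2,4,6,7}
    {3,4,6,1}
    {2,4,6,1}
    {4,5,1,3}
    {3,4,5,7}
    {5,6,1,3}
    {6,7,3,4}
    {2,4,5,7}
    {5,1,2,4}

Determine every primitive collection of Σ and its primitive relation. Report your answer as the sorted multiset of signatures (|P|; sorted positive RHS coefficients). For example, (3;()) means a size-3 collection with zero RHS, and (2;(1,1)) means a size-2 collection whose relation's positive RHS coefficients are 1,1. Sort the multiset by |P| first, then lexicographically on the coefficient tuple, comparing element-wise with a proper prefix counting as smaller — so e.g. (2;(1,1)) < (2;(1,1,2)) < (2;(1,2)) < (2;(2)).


Δ(Σ) — 7 vertices, 3 min non-faces:

  P = {1,7}:  v_{1} + v_{7} = 0  ⟹  sig = (2;())
  P = {2,3}:  v_{2} + v_{3} = v_{6}  ⟹  sig = (2;(1))
  P = {4,5,6}:  v_{4} + v_{5} + v_{6} = v_{7}  ⟹  sig = (3;(1))

Sorted signature multiset PRS(X):
{ (2;()),  (2;(1)),  (3;(1)) }


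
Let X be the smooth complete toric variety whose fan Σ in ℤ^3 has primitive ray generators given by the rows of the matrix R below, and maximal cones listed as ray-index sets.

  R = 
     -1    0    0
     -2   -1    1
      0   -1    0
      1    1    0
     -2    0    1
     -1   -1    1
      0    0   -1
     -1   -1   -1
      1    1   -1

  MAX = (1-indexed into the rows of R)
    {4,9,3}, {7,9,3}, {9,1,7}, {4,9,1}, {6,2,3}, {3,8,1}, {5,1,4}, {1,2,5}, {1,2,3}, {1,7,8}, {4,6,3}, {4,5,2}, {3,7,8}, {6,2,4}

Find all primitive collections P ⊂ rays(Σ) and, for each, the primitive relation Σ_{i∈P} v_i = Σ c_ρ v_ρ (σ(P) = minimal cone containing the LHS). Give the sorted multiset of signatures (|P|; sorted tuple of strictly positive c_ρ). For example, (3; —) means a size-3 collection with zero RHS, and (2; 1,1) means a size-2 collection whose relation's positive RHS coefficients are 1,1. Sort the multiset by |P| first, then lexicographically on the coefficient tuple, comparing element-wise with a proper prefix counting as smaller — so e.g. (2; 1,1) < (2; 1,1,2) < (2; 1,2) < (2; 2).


Minimal non-faces — 20 found among 9 rays, 14 max cones:

  • {6,9}:  v_{6} + v_{9} = 0 — sig = (2; —)
  • {1,6}:  v_{1} + v_{6} = v_{2} — sig = (2; 1)
  • {2,9}:  v_{2} + v_{9} = v_{1} — sig = (2; 1)
  • {3,5}:  v_{3} + v_{5} = v_{2} — sig = (2; 1)
  • {4,7}:  v_{4} + v_{7} = v_{9} — sig = (2; 1)
  • {4,8}:  v_{4} + v_{8} = v_{7} — sig = (2; 1)
  • {6,7}:  v_{6} + v_{7} = v_{1} + v_{3} — sig = (2; 1,1)
  • {2,7}:  v_{2} + v_{7} = 2·v_{1} + v_{3} — sig = (2; 1,2)
  • {5,6}:  v_{5} + v_{6} = 2·v_{2} + v_{4} — sig = (2; 1,2)
  • {5,9}:  v_{5} + v_{9} = 2·v_{1} + v_{4} — sig = (2; 1,2)
  • {5,8}:  v_{5} + v_{8} = 3·v_{1} + v_{3} — sig = (2; 1,3)
  • {5,7}:  v_{5} + v_{7} = 2·v_{1} — sig = (2; 2)
  • {8,9}:  v_{8} + v_{9} = 2·v_{7} — sig = (2; 2)
  • {6,8}:  v_{6} + v_{8} = 2·v_{1} + 2·v_{3} — sig = (2; 2,2)
  • {2,8}:  v_{2} + v_{8} = 3·v_{1} + 2·v_{3} — sig = (2; 2,3)
  • {1,3,4}:  v_{1} + v_{3} + v_{4} = 0 — sig = (3; —)
  • {1,2,4}:  v_{1} + v_{2} + v_{4} = v_{5} — sig = (3; 1)
  • {1,3,7}:  v_{1} + v_{3} + v_{7} = v_{8} — sig = (3; 1)
  • {1,3,9}:  v_{1} + v_{3} + v_{9} = v_{7} — sig = (3; 1)
  • {2,3,4}:  v_{2} + v_{3} + v_{4} = v_{6} — sig = (3; 1)

Sorted signature multiset PRS(X):
    |P|=2: 15 collections, coeffs (), (1), (1), (1), (1), (1), (1,1), (1,2), (1,2), (1,2), (1,3), (2), (2), (2,2), (2,3)
    |P|=3: 5 collections, coeffs (), (1), (1), (1), (1)


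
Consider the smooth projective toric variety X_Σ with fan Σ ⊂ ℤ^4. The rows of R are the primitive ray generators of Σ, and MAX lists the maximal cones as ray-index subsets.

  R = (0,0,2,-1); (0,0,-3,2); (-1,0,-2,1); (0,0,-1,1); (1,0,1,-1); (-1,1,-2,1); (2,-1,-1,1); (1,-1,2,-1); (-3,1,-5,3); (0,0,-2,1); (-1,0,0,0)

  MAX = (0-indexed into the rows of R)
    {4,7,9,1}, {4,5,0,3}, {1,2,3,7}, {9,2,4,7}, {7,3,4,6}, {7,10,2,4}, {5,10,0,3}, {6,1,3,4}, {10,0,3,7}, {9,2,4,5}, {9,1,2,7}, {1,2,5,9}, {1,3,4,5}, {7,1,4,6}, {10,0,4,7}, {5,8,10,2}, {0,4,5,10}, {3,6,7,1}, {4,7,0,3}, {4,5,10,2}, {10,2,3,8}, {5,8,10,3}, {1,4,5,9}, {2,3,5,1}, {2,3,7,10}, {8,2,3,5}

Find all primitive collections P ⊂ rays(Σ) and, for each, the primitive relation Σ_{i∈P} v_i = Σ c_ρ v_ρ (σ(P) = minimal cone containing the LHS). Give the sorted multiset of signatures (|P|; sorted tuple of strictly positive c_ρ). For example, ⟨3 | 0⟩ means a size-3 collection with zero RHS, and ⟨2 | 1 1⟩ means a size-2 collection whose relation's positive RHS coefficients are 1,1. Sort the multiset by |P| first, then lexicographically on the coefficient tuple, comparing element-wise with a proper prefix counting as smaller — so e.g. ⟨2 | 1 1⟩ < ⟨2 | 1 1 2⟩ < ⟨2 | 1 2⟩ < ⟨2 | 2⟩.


Minimal non-faces — 23 found among 11 rays, 26 max cones:

  {0,9}:  v_{0} + v_{9} = 0  so sig = ⟨2 | 0⟩
  {5,7}:  v_{5} + v_{7} = 0  so sig = ⟨2 | 0⟩
  {0,1}:  v_{0} + v_{1} = v_{3}  so sig = ⟨2 | 1⟩
  {0,2}:  v_{0} + v_{2} = v_{10}  so sig = ⟨2 | 1⟩
  {3,9}:  v_{3} + v_{9} = v_{1}  so sig = ⟨2 | 1⟩
  {9,10}:  v_{9} + v_{10} = v_{2}  so sig = ⟨2 | 1⟩
  {1,10}:  v_{1} + v_{10} = v_{2} + v_{3}  so sig = ⟨2 | 1 1⟩
  {4,8}:  v_{4} + v_{8} = v_{2} + v_{5}  so sig = ⟨2 | 1 1⟩
  {6,10}:  v_{6} + v_{10} = v_{1} + v_{7}  so sig = ⟨2 | 1 1⟩
  {2,6}:  v_{2} + v_{6} = v_{1} + v_{7} + v_{9}  so sig = ⟨2 | 1 1 1⟩
  {5,6}:  v_{5} + v_{6} = v_{1} + v_{3} + v_{4}  so sig = ⟨2 | 1 1 1⟩
  {6,8}:  v_{6} + v_{8} = v_{1} + v_{2} + v_{3}  so sig = ⟨2 | 1 1 1⟩
  {7,8}:  v_{7} + v_{8} = v_{2} + v_{3} + v_{10}  so sig = ⟨2 | 1 1 1⟩
  {0,6}:  v_{0} + v_{6} = 2·v_{3} + v_{4} + v_{7}  so sig = ⟨2 | 1 1 2⟩
  {0,8}:  v_{0} + v_{8} = v_{3} + v_{5} + 2·v_{10}  so sig = ⟨2 | 1 1 2⟩
  {6,9}:  v_{6} + v_{9} = 2·v_{1} + v_{4} + v_{7}  so sig = ⟨2 | 1 1 2⟩
  {8,9}:  v_{8} + v_{9} = 2·v_{2} + v_{3} + v_{5}  so sig = ⟨2 | 1 1 2⟩
  {1,8}:  v_{1} + v_{8} = 2·v_{2} + 2·v_{3} + v_{5}  so sig = ⟨2 | 1 2 2⟩
  {3,4,10}:  v_{3} + v_{4} + v_{10} = 0  so sig = ⟨3 | 0⟩
  {2,3,4}:  v_{2} + v_{3} + v_{4} = v_{9}  so sig = ⟨3 | 1⟩
  {1,2,4}:  v_{1} + v_{2} + v_{4} = 2·v_{9}  so sig = ⟨3 | 2⟩
  {1,3,4,7}:  v_{1} + v_{3} + v_{4} + v_{7} = v_{6}  so sig = ⟨4 | 1⟩
  {2,3,5,10}:  v_{2} + v_{3} + v_{5} + v_{10} = v_{8}  so sig = ⟨4 | 1⟩

Signatures (|P|; sorted positive RHS coefficients), sorted:
[⟨2 | 0⟩, ⟨2 | 0⟩, ⟨2 | 1⟩, ⟨2 | 1⟩, ⟨2 | 1⟩, ⟨2 | 1⟩, ⟨2 | 1 1⟩, ⟨2 | 1 1⟩, ⟨2 | 1 1⟩, ⟨2 | 1 1 1⟩, ⟨2 | 1 1 1⟩, ⟨2 | 1 1 1⟩, ⟨2 | 1 1 1⟩, ⟨2 | 1 1 2⟩, ⟨2 | 1 1 2⟩, ⟨2 | 1 1 2⟩, ⟨2 | 1 1 2⟩, ⟨2 | 1 2 2⟩, ⟨3 | 0⟩, ⟨3 | 1⟩, ⟨3 | 2⟩, ⟨4 | 1⟩, ⟨4 | 1⟩]


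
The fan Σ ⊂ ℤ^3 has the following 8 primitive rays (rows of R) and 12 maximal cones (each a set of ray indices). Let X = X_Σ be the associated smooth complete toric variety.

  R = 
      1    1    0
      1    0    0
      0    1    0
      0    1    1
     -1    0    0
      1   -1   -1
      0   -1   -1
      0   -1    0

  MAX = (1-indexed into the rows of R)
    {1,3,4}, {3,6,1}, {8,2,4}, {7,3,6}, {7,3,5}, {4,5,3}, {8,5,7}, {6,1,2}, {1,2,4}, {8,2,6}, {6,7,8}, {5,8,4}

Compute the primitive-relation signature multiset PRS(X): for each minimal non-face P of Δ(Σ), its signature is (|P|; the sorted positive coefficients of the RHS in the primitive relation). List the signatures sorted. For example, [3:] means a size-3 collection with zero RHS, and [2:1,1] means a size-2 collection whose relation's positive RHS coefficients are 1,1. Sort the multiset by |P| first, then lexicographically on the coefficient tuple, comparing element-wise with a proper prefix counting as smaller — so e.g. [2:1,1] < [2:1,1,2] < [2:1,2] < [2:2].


Minimal non-faces — 10 found among 8 rays, 12 max cones:

  P={2,5}:  v_{2} + v_{5} = 0 — sig = [2:]
  P={3,8}:  v_{3} + v_{8} = 0 — sig = [2:]
  P={4,7}:  v_{4} + v_{7} = 0 — sig = [2:]
  P={1,5}:  v_{1} + v_{5} = v_{3} — sig = [2:1]
  P={1,8}:  v_{1} + v_{8} = v_{2} — sig = [2:1]
  P={2,3}:  v_{2} + v_{3} = v_{1} — sig = [2:1]
  P={2,7}:  v_{2} + v_{7} = v_{6} — sig = [2:1]
  P={4,6}:  v_{4} + v_{6} = v_{2} — sig = [2:1]
  P={5,6}:  v_{5} + v_{6} = v_{7} — sig = [2:1]
  P={1,7}:  v_{1} + v_{7} = v_{3} + v_{6} — sig = [2:1,1]

Signatures (|P|; sorted positive RHS coefficients), sorted:
    |P|=2: 10 collections, coeffs (), (), (), (1), (1), (1), (1), (1), (1), (1,1)


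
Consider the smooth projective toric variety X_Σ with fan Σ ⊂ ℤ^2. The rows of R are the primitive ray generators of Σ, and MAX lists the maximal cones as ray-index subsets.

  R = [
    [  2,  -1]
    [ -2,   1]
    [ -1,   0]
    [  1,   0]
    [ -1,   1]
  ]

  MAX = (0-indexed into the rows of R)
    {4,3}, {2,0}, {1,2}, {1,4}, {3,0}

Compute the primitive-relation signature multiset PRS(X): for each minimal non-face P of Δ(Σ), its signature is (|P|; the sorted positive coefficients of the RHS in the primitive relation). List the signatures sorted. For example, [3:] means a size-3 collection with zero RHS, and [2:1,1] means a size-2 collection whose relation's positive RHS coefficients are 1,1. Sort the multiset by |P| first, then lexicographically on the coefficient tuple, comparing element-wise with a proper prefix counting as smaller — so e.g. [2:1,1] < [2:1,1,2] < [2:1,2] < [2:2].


Δ(Σ) — 5 vertices, 5 min non-faces:

  P={0,1}:  v_{0} + v_{1} = 0 — sig = [2:]
  P={2,3}:  v_{2} + v_{3} = 0 — sig = [2:]
  P={0,4}:  v_{0} + v_{4} = v_{3} — sig = [2:1]
  P={1,3}:  v_{1} + v_{3} = v_{4} — sig = [2:1]
  P={2,4}:  v_{2} + v_{4} = v_{1} — sig = [2:1]

Signatures (|P|; sorted positive RHS coefficients), sorted:
[[2:], [2:], [2:1], [2:1], [2:1]]


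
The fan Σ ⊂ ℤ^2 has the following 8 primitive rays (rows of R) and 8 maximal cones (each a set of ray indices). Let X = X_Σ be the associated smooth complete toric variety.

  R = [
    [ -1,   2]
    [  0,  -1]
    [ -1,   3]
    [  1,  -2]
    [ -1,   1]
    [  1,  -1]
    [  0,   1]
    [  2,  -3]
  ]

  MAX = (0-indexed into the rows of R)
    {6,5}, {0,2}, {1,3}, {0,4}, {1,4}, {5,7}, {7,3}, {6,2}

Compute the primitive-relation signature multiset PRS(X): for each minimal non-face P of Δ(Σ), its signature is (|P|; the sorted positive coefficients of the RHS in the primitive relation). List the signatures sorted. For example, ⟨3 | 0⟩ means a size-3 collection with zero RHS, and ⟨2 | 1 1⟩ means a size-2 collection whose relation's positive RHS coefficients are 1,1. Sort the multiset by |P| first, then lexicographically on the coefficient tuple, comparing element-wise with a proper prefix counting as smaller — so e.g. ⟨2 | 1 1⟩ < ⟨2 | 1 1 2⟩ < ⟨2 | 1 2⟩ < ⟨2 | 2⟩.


20 collections generate NE(X_Σ); each relation:

  {0,3}:  v_{0} + v_{3} = 0  →  sig = ⟨2 | 0⟩
  {1,6}:  v_{1} + v_{6} = 0  →  sig = ⟨2 | 0⟩
  {4,5}:  v_{4} + v_{5} = 0  →  sig = ⟨2 | 0⟩
  {0,1}:  v_{0} + v_{1} = v_{4}  →  sig = ⟨2 | 1⟩
  {0,5}:  v_{0} + v_{5} = v_{6}  →  sig = ⟨2 | 1⟩
  {0,6}:  v_{0} + v_{6} = v_{2}  →  sig = ⟨2 | 1⟩
  {0,7}:  v_{0} + v_{7} = v_{5}  →  sig = ⟨2 | 1⟩
  {1,2}:  v_{1} + v_{2} = v_{0}  →  sig = ⟨2 | 1⟩
  {1,5}:  v_{1} + v_{5} = v_{3}  →  sig = ⟨2 | 1⟩
  {2,3}:  v_{2} + v_{3} = v_{6}  →  sig = ⟨2 | 1⟩
  {3,4}:  v_{3} + v_{4} = v_{1}  →  sig = ⟨2 | 1⟩
  {3,5}:  v_{3} + v_{5} = v_{7}  →  sig = ⟨2 | 1⟩
  {3,6}:  v_{3} + v_{6} = v_{5}  →  sig = ⟨2 | 1⟩
  {4,6}:  v_{4} + v_{6} = v_{0}  →  sig = ⟨2 | 1⟩
  {4,7}:  v_{4} + v_{7} = v_{3}  →  sig = ⟨2 | 1⟩
  {2,7}:  v_{2} + v_{7} = v_{5} + v_{6}  →  sig = ⟨2 | 1 1⟩
  {1,7}:  v_{1} + v_{7} = 2·v_{3}  →  sig = ⟨2 | 2⟩
  {2,4}:  v_{2} + v_{4} = 2·v_{0}  →  sig = ⟨2 | 2⟩
  {2,5}:  v_{2} + v_{5} = 2·v_{6}  →  sig = ⟨2 | 2⟩
  {6,7}:  v_{6} + v_{7} = 2·v_{5}  →  sig = ⟨2 | 2⟩

so the primitive-relation signature multiset is
{ ⟨2 | 0⟩ ×3,  ⟨2 | 1⟩ ×12,  ⟨2 | 1 1⟩,  ⟨2 | 2⟩ ×4 }


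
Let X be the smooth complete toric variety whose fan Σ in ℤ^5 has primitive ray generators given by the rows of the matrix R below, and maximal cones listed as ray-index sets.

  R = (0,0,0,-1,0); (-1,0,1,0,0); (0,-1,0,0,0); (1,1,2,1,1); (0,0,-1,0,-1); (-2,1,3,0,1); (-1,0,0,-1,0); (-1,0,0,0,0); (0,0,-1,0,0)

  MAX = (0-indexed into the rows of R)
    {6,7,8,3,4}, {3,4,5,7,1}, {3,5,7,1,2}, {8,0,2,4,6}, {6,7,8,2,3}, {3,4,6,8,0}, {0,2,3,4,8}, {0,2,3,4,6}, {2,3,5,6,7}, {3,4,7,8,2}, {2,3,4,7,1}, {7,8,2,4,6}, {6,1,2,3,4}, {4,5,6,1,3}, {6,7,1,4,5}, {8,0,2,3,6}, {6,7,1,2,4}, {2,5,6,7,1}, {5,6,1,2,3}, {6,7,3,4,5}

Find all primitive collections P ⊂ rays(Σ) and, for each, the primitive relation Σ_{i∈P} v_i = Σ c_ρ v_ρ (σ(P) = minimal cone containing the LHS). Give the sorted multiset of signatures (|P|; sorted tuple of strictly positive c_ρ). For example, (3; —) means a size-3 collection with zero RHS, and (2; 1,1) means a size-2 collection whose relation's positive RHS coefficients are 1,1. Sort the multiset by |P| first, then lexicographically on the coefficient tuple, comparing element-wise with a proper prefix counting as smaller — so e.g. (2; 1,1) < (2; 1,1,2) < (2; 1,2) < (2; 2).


Primitive collections (9):

  P={0,7}:  v_{0} + v_{7} = v_{6}  ⇒ sig = (2; 1)
  P={1,8}:  v_{1} + v_{8} = v_{7}  ⇒ sig = (2; 1)
  P={0,1}:  v_{0} + v_{1} = v_{2} + v_{3} + v_{4} + 2·v_{6}  ⇒ sig = (2; 1,1,1,2)
  P={0,5}:  v_{0} + v_{5} = v_{1} + v_{3} + 2·v_{6}  ⇒ sig = (2; 1,1,2)
  P={5,8}:  v_{5} + v_{8} = v_{3} + v_{6} + 2·v_{7}  ⇒ sig = (2; 1,1,2)
  P={2,4,5}:  v_{2} + v_{4} + v_{5} = 2·v_{1}  ⇒ sig = (3; 2)
  P={1,3,6,7}:  v_{1} + v_{3} + v_{6} + v_{7} = v_{5}  ⇒ sig = (4; 1)
  P={2,3,4,6,8}:  v_{2} + v_{3} + v_{4} + v_{6} + v_{8} = 0  ⇒ sig = (5; —)
  P={2,3,4,6,7}:  v_{2} + v_{3} + v_{4} + v_{6} + v_{7} = v_{1}  ⇒ sig = (5; 1)

so the primitive-relation signature multiset is
    |P|=2: 5 collections, coeffs (1), (1), (1,1,1,2), (1,1,2), (1,1,2)
    |P|=3: 1 collection, coeffs (2)
    |P|=4: 1 collection, coeffs (1)
    |P|=5: 2 collections, coeffs (), (1)


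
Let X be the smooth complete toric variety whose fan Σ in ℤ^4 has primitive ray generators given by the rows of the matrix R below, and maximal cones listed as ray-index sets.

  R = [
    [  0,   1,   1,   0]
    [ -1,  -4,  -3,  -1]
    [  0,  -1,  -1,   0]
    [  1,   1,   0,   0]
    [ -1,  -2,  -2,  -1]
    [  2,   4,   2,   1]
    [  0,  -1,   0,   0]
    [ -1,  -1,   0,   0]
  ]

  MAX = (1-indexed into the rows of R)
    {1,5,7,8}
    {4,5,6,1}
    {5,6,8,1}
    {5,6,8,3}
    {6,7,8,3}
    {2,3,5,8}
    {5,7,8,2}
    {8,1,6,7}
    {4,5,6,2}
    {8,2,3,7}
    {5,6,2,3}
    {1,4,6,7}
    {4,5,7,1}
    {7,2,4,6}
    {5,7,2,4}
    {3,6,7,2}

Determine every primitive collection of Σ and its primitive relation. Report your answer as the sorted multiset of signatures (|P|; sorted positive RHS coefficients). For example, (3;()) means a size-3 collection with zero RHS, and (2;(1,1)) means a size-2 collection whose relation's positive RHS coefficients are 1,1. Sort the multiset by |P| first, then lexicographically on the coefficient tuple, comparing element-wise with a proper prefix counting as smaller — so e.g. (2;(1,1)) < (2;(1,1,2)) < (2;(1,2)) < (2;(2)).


The 7 primitive collections of Σ (r=8, n=4):

  P={1,3}:  v_{1} + v_{3} = 0  ⟹  sig = (2;())
  P={4,8}:  v_{4} + v_{8} = 0  ⟹  sig = (2;())
  P={1,2}:  v_{1} + v_{2} = v_{5} + v_{7}  ⟹  sig = (2;(1,1))
  P={3,4}:  v_{3} + v_{4} = v_{2} + v_{6}  ⟹  sig = (2;(1,1))
  P={2,6,8}:  v_{2} + v_{6} + v_{8} = v_{3}  ⟹  sig = (3;(1))
  P={3,5,7}:  v_{3} + v_{5} + v_{7} = v_{2}  ⟹  sig = (3;(1))
  P={5,6,7}:  v_{5} + v_{6} + v_{7} = v_{4}  ⟹  sig = (3;(1))

Signatures (|P|; sorted positive RHS coefficients), sorted:
    |P|=2: 4 collections, coeffs (), (), (1,1), (1,1)
    |P|=3: 3 collections, coeffs (1), (1), (1)


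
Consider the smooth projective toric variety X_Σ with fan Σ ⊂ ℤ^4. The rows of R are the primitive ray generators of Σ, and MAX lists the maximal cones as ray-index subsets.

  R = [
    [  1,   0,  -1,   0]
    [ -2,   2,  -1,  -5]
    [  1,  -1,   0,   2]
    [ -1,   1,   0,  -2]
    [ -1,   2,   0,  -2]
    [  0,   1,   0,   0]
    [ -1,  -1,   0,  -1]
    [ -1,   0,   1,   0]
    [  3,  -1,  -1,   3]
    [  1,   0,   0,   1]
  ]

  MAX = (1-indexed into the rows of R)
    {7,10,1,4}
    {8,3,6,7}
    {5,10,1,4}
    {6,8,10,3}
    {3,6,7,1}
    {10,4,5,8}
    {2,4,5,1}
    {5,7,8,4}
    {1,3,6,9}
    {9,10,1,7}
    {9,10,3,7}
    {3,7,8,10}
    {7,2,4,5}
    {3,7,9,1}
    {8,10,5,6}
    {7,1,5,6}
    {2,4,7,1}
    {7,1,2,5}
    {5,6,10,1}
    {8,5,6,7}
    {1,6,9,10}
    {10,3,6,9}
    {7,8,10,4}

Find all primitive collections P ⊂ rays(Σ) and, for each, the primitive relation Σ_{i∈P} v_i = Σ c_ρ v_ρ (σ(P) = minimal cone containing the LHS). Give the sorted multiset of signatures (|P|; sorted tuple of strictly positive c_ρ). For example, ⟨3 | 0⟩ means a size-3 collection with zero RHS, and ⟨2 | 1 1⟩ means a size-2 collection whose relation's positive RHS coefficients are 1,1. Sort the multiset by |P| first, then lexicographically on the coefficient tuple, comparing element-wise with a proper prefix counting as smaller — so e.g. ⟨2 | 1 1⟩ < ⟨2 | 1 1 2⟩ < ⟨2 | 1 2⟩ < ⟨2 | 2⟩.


Minimal non-faces — 17 found among 10 rays, 23 max cones:

  {1,8}:  v_{1} + v_{8} = 0 — sig = ⟨2 | 0⟩
  {3,4}:  v_{3} + v_{4} = 0 — sig = ⟨2 | 0⟩
  {3,5}:  v_{3} + v_{5} = v_{6} — sig = ⟨2 | 1⟩
  {4,6}:  v_{4} + v_{6} = v_{5} — sig = ⟨2 | 1⟩
  {4,9}:  v_{4} + v_{9} = v_{1} + v_{10} — sig = ⟨2 | 1 1⟩
  {8,9}:  v_{8} + v_{9} = v_{3} + v_{10} — sig = ⟨2 | 1 1⟩
  {2,3}:  v_{2} + v_{3} = v_{1} + v_{5} + v_{7} — sig = ⟨2 | 1 1 1⟩
  {2,8}:  v_{2} + v_{8} = v_{4} + v_{5} + v_{7} — sig = ⟨2 | 1 1 1⟩
  {5,9}:  v_{5} + v_{9} = v_{1} + v_{6} + v_{10} — sig = ⟨2 | 1 1 1⟩
  {2,6}:  v_{2} + v_{6} = v_{1} + 2·v_{5} + v_{7} — sig = ⟨2 | 1 1 2⟩
  {2,9}:  v_{2} + v_{9} = 2·v_{1} + v_{4} — sig = ⟨2 | 1 2⟩
  {2,10}:  v_{2} + v_{10} = v_{1} + 2·v_{4} — sig = ⟨2 | 1 2⟩
  {6,7,10}:  v_{6} + v_{7} + v_{10} = 0 — sig = ⟨3 | 0⟩
  {1,3,10}:  v_{1} + v_{3} + v_{10} = v_{9} — sig = ⟨3 | 1⟩
  {5,7,10}:  v_{5} + v_{7} + v_{10} = v_{4} — sig = ⟨3 | 1⟩
  {6,7,9}:  v_{6} + v_{7} + v_{9} = v_{1} + v_{3} — sig = ⟨3 | 1 1⟩
  {1,4,5,7}:  v_{1} + v_{4} + v_{5} + v_{7} = v_{2} — sig = ⟨4 | 1⟩

Signatures (|P|; sorted positive RHS coefficients), sorted:
    |P|=2: 12 collections, coeffs (), (), (1), (1), (1,1), (1,1), (1,1,1), (1,1,1), (1,1,1), (1,1,2), (1,2), (1,2)
    |P|=3: 4 collections, coeffs (), (1), (1), (1,1)
    |P|=4: 1 collection, coeffs (1)


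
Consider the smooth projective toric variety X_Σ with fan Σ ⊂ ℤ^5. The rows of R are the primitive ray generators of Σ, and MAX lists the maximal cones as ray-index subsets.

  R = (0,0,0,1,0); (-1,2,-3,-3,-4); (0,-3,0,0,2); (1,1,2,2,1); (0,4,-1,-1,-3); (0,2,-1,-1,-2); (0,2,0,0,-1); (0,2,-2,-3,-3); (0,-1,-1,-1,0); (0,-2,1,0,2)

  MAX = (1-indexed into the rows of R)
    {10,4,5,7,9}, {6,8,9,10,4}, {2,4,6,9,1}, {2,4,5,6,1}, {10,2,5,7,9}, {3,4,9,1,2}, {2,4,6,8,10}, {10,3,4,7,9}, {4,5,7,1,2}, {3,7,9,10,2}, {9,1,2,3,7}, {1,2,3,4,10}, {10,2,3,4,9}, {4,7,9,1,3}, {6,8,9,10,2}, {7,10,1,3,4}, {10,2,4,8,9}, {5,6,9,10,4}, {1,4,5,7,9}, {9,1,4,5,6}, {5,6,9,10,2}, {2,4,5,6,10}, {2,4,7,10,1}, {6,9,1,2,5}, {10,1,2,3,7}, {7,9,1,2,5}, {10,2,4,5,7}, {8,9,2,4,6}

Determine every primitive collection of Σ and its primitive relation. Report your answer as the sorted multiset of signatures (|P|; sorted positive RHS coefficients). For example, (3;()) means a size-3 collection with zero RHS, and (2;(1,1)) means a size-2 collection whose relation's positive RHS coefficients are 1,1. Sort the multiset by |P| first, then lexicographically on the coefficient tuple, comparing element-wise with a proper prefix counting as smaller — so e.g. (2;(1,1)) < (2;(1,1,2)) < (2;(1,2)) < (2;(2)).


Δ(Σ) — 10 vertices, 14 min non-faces:

  {3,6}:  v_{3} + v_{6} = v_{9} — sig = (2;(1))
  {6,7}:  v_{6} + v_{7} = v_{5} — sig = (2;(1))
  {3,5}:  v_{3} + v_{5} = v_{7} + v_{9} — sig = (2;(1,1))
  {1,8}:  v_{1} + v_{8} = v_{2} + v_{4} + v_{9} — sig = (2;(1,1,1))
  {3,8}:  v_{3} + v_{8} = v_{2} + v_{4} + 2·v_{9} + v_{10} — sig = (2;(1,1,1,2))
  {7,8}:  v_{7} + v_{8} = 3·v_{6} + v_{10} — sig = (2;(1,3))
  {5,8}:  v_{5} + v_{8} = 4·v_{6} + v_{10} — sig = (2;(1,4))
  {1,6,10}:  v_{1} + v_{6} + v_{10} = 0 — sig = (3;())
  {1,5,10}:  v_{1} + v_{5} + v_{10} = v_{7} — sig = (3;(1))
  {1,9,10}:  v_{1} + v_{9} + v_{10} = v_{3} — sig = (3;(1))
  {2,3,4,7}:  v_{2} + v_{3} + v_{4} + v_{7} = v_{6} — sig = (4;(1))
  {2,4,7,9}:  v_{2} + v_{4} + v_{7} + v_{9} = 2·v_{6} — sig = (4;(2))
  {2,4,5,9}:  v_{2} + v_{4} + v_{5} + v_{9} = 3·v_{6} — sig = (4;(3))
  {2,4,6,9,10}:  v_{2} + v_{4} + v_{6} + v_{9} + v_{10} = v_{8} — sig = (5;(1))

Sorted signature multiset PRS(X):
{ (2;(1)) ×2,  (2;(1,1)),  (2;(1,1,1)),  (2;(1,1,1,2)),  (2;(1,3)),  (2;(1,4)),  (3;()),  (3;(1)) ×2,  (4;(1)),  (4;(2)),  (4;(3)),  (5;(1)) }


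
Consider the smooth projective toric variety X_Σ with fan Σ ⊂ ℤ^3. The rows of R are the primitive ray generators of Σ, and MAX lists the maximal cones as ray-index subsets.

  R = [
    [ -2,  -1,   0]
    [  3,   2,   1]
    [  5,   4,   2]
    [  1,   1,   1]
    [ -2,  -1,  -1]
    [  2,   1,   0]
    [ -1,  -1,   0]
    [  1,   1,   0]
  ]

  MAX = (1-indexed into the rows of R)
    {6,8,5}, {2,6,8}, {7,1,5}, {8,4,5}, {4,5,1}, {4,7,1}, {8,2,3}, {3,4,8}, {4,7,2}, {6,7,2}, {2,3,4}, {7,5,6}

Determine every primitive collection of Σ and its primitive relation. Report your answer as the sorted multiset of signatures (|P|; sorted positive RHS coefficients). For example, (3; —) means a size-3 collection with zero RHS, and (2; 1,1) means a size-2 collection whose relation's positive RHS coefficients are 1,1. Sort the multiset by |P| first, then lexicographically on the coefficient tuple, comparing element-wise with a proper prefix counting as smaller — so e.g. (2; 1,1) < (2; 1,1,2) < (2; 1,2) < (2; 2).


Σ has 12 primitive collections:

  P = {1,6}:  v_{1} + v_{6} = 0  →  sig = (2; —)
  P = {7,8}:  v_{7} + v_{8} = 0  →  sig = (2; —)
  P = {1,2}:  v_{1} + v_{2} = v_{4}  →  sig = (2; 1)
  P = {2,5}:  v_{2} + v_{5} = v_{8}  →  sig = (2; 1)
  P = {4,6}:  v_{4} + v_{6} = v_{2}  →  sig = (2; 1)
  P = {1,8}:  v_{1} + v_{8} = v_{4} + v_{5}  →  sig = (2; 1,1)
  P = {3,7}:  v_{3} + v_{7} = v_{2} + v_{4}  →  sig = (2; 1,1)
  P = {1,3}:  v_{1} + v_{3} = 2·v_{4} + v_{8}  →  sig = (2; 1,2)
  P = {3,5}:  v_{3} + v_{5} = v_{4} + 2·v_{8}  →  sig = (2; 1,2)
  P = {3,6}:  v_{3} + v_{6} = 2·v_{2} + v_{8}  →  sig = (2; 1,2)
  P = {2,4,8}:  v_{2} + v_{4} + v_{8} = v_{3}  →  sig = (3; 1)
  P = {4,5,7}:  v_{4} + v_{5} + v_{7} = v_{1}  →  sig = (3; 1)

Sorted signature multiset PRS(X):
    |P|=2: 10 collections, coeffs (), (), (1), (1), (1), (1,1), (1,1), (1,2), (1,2), (1,2)
    |P|=3: 2 collections, coeffs (1), (1)


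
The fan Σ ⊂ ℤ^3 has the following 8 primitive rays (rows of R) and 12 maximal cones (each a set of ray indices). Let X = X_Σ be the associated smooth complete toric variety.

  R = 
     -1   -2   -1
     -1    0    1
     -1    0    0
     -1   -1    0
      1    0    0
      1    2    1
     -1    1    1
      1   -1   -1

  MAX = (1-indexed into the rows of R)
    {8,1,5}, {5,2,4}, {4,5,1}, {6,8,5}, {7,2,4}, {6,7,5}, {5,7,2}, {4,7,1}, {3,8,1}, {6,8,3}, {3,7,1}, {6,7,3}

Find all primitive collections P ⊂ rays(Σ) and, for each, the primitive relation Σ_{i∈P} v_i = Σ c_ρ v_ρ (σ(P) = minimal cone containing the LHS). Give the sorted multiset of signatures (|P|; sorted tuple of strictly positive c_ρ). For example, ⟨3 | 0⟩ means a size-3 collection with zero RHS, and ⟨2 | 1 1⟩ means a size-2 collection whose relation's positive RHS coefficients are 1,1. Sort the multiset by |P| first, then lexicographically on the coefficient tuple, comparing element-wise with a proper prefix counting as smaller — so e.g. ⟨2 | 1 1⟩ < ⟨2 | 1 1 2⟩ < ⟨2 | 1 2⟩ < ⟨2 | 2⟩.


Δ(Σ) — 8 vertices, 12 min non-faces:

  P={1,6}:  v_{1} + v_{6} = 0  →  sig = ⟨2 | 0⟩
  P={3,5}:  v_{3} + v_{5} = 0  →  sig = ⟨2 | 0⟩
  P={7,8}:  v_{7} + v_{8} = 0  →  sig = ⟨2 | 0⟩
  P={2,3}:  v_{2} + v_{3} = v_{4} + v_{7}  →  sig = ⟨2 | 1 1⟩
  P={2,8}:  v_{2} + v_{8} = v_{4} + v_{5}  →  sig = ⟨2 | 1 1⟩
  P={3,4}:  v_{3} + v_{4} = v_{1} + v_{7}  →  sig = ⟨2 | 1 1⟩
  P={4,6}:  v_{4} + v_{6} = v_{5} + v_{7}  →  sig = ⟨2 | 1 1⟩
  P={4,8}:  v_{4} + v_{8} = v_{1} + v_{5}  →  sig = ⟨2 | 1 1⟩
  P={1,2}:  v_{1} + v_{2} = 2·v_{4}  →  sig = ⟨2 | 2⟩
  P={2,6}:  v_{2} + v_{6} = 2·v_{5} + 2·v_{7}  →  sig = ⟨2 | 2 2⟩
  P={1,5,7}:  v_{1} + v_{5} + v_{7} = v_{4}  →  sig = ⟨3 | 1⟩
  P={4,5,7}:  v_{4} + v_{5} + v_{7} = v_{2}  →  sig = ⟨3 | 1⟩

so the primitive-relation signature multiset is
{ ⟨2 | 0⟩ ×3,  ⟨2 | 1 1⟩ ×5,  ⟨2 | 2⟩,  ⟨2 | 2 2⟩,  ⟨3 | 1⟩ ×2 }
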